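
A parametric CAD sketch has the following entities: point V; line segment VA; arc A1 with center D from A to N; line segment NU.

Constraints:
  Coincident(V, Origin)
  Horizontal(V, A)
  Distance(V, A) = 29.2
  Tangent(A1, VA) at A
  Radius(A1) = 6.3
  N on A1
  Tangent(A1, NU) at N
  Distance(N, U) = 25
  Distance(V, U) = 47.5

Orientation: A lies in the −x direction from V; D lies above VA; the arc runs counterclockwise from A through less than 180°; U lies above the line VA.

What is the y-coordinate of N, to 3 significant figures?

9.35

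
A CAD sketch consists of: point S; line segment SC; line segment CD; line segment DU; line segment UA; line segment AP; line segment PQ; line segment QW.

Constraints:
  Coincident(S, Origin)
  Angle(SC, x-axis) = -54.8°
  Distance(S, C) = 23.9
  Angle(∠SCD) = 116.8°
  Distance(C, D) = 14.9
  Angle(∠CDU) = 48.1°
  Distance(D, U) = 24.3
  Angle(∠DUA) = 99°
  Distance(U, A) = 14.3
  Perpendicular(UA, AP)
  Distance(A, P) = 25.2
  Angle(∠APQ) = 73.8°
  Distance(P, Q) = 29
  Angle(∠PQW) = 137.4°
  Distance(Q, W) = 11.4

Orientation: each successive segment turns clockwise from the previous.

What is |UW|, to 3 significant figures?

20.8

S is at the origin; SC runs at -54.8° with length 23.9, so C = (13.8, -19.5). ∠SCD = 116.8° gives CD at -118° from the x-axis; with |CD| = 14.9, D = (6.78, -32.7). ∠CDU = 48.1° gives DU at 110° from the x-axis; with |DU| = 24.3, U = (-1.57, -9.87). ∠DUA = 99.0° gives UA at 29.1° from the x-axis; with |UA| = 14.3, A = (10.9, -2.91). UA ⟂ AP, so AP runs at -60.9°; with |AP| = 25.2, P = (23.2, -24.9). ∠APQ = 73.8° gives PQ at -167° from the x-axis; with |PQ| = 29.0, Q = (-5.09, -31.4). ∠PQW = 137.4° gives QW at 150° from the x-axis; with |QW| = 11.4, W = (-15.0, -25.8). Then |UW| = |W − U| = 20.8.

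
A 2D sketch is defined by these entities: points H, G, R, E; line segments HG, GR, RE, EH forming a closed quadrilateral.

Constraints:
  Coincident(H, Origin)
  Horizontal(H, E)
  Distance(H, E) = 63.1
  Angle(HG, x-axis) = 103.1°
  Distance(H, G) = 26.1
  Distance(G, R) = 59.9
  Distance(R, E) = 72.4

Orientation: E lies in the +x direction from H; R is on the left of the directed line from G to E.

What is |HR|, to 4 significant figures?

76.82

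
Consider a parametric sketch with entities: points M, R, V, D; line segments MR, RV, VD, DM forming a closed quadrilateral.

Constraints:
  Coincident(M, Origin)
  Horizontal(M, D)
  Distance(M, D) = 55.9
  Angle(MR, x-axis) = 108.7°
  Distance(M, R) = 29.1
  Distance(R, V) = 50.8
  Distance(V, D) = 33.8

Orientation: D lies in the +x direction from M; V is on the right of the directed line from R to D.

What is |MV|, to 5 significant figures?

26.249

Checks: |RV| = 50.80 ✓; |VD| = 33.80 ✓.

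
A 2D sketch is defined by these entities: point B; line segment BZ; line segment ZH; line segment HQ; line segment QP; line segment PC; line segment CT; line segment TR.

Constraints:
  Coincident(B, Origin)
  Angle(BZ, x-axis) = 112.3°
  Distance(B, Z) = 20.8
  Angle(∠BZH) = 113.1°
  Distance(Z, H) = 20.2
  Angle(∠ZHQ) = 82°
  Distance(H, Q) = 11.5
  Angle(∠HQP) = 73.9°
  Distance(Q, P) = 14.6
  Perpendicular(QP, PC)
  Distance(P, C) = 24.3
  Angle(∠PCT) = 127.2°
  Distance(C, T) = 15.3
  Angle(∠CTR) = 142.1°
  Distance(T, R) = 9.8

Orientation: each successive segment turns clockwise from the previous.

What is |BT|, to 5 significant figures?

54.886

B is at the origin; BZ runs at 112.3° with length 20.8, so Z = (-7.8927, 19.244). ∠BZH = 113.1° gives ZH at 45.400° from the x-axis; with |ZH| = 20.2, H = (6.2908, 33.627). ∠ZHQ = 82.0° gives HQ at -52.600° from the x-axis; with |HQ| = 11.5, Q = (13.276, 24.492). ∠HQP = 73.9° gives QP at -158.70° from the x-axis; with |QP| = 14.6, P = (-0.32707, 19.188). QP is perpendicular to PC, so PC runs at 111.30°; with |PC| = 24.3, C = (-9.1541, 41.828). ∠PCT = 127.2° gives CT at 58.500° from the x-axis; with |CT| = 15.3, T = (-1.1598, 54.874). Then |BT| = |T − B| = 54.886.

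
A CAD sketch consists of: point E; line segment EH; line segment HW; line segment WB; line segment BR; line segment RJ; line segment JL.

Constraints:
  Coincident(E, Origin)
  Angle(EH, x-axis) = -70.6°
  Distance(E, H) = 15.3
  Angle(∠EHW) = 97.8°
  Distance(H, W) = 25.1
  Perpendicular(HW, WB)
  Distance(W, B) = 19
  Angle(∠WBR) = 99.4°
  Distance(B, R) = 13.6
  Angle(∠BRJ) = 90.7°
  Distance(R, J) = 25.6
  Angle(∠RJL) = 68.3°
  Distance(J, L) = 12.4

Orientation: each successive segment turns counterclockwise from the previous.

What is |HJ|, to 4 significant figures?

8.222

E is at the origin; EH runs at -70.6° with length 15.3, so H = (5.082, -14.43). ∠EHW = 97.8° gives HW at 11.60° from the x-axis; with |HW| = 25.1, W = (29.67, -9.384). HW is perpendicular to WB, so WB runs at 101.6°; with |WB| = 19.0, B = (25.85, 9.228). ∠WBR = 99.4° gives BR at -177.8° from the x-axis; with |BR| = 13.6, R = (12.26, 8.706). ∠BRJ = 90.7° gives RJ at -88.50° from the x-axis; with |RJ| = 25.6, J = (12.93, -16.89). Then |HJ| = |J − H| = 8.222.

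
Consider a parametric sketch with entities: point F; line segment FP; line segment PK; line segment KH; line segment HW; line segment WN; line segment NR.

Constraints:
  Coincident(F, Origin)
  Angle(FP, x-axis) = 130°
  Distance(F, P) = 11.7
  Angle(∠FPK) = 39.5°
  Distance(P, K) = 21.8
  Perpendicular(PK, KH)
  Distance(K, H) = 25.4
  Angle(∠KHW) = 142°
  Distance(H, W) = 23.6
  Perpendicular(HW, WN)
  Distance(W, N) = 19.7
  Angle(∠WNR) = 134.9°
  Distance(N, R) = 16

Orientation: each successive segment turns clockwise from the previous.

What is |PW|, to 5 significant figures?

44.594

F is at the origin; FP runs at 130.0° with length 11.7, so P = (-7.5206, 8.9627). ∠FPK = 39.5° gives PK at -10.500° from the x-axis; with |PK| = 21.8, K = (13.914, 4.9900). PK is perpendicular to KH, so KH runs at -100.50°; with |KH| = 25.4, H = (9.2856, -19.985). ∠KHW = 142.0° gives HW at -138.50° from the x-axis; with |HW| = 23.6, W = (-8.3898, -35.623). Then |PW| = |W − P| = 44.594.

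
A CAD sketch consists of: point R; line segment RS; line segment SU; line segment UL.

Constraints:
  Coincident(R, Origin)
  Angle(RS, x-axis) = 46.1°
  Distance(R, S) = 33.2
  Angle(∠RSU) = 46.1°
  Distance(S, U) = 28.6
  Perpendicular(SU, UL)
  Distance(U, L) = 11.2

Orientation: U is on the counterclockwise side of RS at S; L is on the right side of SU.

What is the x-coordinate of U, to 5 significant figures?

-5.5791

R is at the origin; RS runs at 46.1° with length 33.2, so S = 33.2·(cos 46.1°, sin 46.1°) = (23.021, 23.922). ∠RSU = 46.1°, so SU runs at 46.1° + (180° − 46.1°) = 180.00° from the x-axis; with |SU| = 28.6, U = S + 28.6·(cos 180.00°, sin 180.00°) = (-5.5791, 23.922). So U.x = -5.5791.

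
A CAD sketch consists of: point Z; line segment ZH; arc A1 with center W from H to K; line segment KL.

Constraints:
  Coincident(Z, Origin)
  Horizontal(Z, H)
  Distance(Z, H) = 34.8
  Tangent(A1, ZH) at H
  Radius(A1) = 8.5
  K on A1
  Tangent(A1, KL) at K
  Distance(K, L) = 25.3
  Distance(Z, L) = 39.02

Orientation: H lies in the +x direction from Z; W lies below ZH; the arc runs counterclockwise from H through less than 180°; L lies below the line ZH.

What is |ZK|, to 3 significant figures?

27.4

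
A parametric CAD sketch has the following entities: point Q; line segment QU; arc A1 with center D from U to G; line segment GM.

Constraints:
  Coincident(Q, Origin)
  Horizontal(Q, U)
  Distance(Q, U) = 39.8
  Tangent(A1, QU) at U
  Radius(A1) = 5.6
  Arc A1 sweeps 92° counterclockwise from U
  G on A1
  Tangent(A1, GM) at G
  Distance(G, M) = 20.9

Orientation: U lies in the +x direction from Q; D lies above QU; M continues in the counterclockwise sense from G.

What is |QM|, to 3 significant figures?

52.0

Q is at the origin; Q and U share the same y with |QU| = 39.8 and U on the +x side, so U = (39.8, 0.00). A1 meets QU tangentially, so DU is at right angles to QU, so D = U + (0, 5.6) = (39.8, 5.60). On A1, U sits at bearing -90° from D; a 92° counterclockwise sweep puts G at bearing 2°, so G = D + 5.6·(cos 2°, sin 2°) = (45.4, 5.80). The tangent condition forces DG to be normal to GM, so GM runs along (−sin 2°, cos 2°); with |GM| = 20.9, M = (44.7, 26.7). Then |QM| = |M − Q| = 52.0.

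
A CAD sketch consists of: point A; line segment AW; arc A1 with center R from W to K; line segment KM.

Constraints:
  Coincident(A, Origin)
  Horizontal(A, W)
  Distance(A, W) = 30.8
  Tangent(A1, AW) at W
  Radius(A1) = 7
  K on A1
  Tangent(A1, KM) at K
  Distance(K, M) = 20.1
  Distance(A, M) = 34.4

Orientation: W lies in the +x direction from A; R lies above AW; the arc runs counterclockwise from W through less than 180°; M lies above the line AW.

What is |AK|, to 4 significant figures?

37.78

Checks: |RK| = 7.000 ✓; ∠(RK, KM) = 90.00° ✓; |KM| = 20.10 ✓; |AM| = 34.40 ✓.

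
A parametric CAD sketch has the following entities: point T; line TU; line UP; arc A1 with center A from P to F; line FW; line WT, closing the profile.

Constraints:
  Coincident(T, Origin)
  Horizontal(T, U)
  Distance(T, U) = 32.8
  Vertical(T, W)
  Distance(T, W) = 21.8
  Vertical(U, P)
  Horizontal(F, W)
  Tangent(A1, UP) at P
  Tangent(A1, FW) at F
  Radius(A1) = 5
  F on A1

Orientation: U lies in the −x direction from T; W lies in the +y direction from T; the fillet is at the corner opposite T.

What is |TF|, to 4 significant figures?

35.33

T is at the origin; TU is horizontal with |TU| = 32.8 and U on the −x side, so U = (-32.80, 0.000). T and W share the same x with |TW| = 21.8 and W on the +y side, so W = (0.000, 21.80). The virtual corner opposite T is at (-32.80, 21.80). A1 meets UP tangentially, so AP is at right angles to UP and A1 meets FW tangentially, so AF is at right angles to FW, with radius 5.0, so the center A sits 5.0 in from both sides at A = (-27.80, 16.80). That places the tangent points at P = (-32.80, 16.80) on UP and F = (-27.80, 21.80) on FW. Then |TF| = |F − T| = 35.33.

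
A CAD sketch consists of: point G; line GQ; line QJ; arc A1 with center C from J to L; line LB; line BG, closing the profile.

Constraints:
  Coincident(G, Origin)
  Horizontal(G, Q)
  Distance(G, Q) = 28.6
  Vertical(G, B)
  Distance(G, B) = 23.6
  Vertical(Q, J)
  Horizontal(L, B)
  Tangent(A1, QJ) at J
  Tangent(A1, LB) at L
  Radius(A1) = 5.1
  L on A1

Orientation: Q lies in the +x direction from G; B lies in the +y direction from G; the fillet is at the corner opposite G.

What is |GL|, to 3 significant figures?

33.3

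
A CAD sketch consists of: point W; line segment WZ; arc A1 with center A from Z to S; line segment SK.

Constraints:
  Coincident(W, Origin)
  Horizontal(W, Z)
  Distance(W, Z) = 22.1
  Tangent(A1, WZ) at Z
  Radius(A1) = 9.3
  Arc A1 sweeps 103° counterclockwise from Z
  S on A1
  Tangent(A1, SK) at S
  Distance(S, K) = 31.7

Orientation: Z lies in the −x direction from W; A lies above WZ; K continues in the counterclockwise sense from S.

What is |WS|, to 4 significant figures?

17.31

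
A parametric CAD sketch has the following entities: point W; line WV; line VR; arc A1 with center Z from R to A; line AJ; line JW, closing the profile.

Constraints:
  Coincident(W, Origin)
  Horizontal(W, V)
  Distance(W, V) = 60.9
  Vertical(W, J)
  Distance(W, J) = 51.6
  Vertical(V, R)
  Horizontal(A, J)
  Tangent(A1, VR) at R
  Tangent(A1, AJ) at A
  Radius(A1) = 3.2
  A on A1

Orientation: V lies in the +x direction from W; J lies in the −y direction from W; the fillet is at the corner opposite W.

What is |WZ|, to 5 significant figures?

75.312

W is at the origin; W and V share the same y with |WV| = 60.9 and V on the +x side, so V = (60.900, 0.0000). WJ is vertical with |WJ| = 51.6 and J on the −y side, so J = (0.0000, -51.600). The virtual corner opposite W is at (60.900, -51.600). Since A1 is tangent to VR there, ZR ⟂ VR and the tangent condition forces ZA to be normal to AJ, with radius 3.2, so the center Z sits 3.2 in from both sides at Z = (57.700, -48.400). Then |WZ| = |Z − W| = 75.312.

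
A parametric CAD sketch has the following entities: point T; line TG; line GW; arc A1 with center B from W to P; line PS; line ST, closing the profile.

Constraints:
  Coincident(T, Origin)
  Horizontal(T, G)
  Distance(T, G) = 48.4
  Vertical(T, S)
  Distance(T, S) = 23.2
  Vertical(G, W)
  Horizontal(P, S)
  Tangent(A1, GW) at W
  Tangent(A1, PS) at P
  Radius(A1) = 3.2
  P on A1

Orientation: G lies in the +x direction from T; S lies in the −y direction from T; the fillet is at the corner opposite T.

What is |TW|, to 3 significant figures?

52.4

T is at the origin; T and G share the same y with |TG| = 48.4 and G on the +x side, so G = (48.4, 0.00). TS is vertical with |TS| = 23.2 and S on the −y side, so S = (0.00, -23.2). The virtual corner opposite T is at (48.4, -23.2). The tangent condition forces BW to be normal to GW and the tangent condition forces BP to be normal to PS, with radius 3.2, so the center B sits 3.2 in from both sides at B = (45.2, -20.0). That places the tangent points at W = (48.4, -20.0) on GW and P = (45.2, -23.2) on PS. Then |TW| = |W − T| = 52.4.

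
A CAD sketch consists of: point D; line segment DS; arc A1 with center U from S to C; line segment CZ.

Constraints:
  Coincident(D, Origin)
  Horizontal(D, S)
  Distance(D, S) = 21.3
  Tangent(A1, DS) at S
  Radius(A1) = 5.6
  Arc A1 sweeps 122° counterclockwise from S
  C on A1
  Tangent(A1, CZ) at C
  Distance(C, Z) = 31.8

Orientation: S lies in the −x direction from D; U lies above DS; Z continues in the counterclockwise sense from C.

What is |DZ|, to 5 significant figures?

48.770

D is at the origin; DS is horizontal with |DS| = 21.3 and S on the −x side, so S = (-21.300, 0.0000). A1 meets DS tangentially, so US is at right angles to DS, so U = S + (0, 5.6) = (-21.300, 5.6000). On A1, S sits at bearing -90° from U; a 122° counterclockwise sweep puts C at bearing 32°, so C = U + 5.6·(cos 32°, sin 32°) = (-16.551, 8.5675). Tangency of A1 to CZ means the radius UC is perpendicular to CZ, so CZ runs along (−sin 32°, cos 32°); with |CZ| = 31.8, Z = (-33.402, 35.535). Then |DZ| = |Z − D| = 48.770.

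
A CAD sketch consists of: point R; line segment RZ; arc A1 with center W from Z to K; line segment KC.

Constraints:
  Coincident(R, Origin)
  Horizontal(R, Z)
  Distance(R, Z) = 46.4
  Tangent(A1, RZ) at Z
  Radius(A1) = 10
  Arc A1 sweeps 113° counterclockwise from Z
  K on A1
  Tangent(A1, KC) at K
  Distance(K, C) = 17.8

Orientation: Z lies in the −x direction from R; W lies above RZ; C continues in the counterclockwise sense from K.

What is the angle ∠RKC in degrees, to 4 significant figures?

133.5°

R is at the origin; RZ is horizontal with |RZ| = 46.4 and Z on the −x side, so Z = (-46.40, 0.000). Since A1 is tangent to RZ there, WZ ⟂ RZ, so W = Z + (0, 10) = (-46.40, 10.00). On A1, Z sits at bearing -90° from W; a 113° counterclockwise sweep puts K at bearing 23°, so K = W + 10.0·(cos 23°, sin 23°) = (-37.19, 13.91). Since A1 is tangent to KC there, WK ⟂ KC, so KC runs along (−sin 23°, cos 23°); with |KC| = 17.8, C = (-44.15, 30.29). Then cos ∠RKC = KR·KC / (|KR||KC|), giving 133.5°.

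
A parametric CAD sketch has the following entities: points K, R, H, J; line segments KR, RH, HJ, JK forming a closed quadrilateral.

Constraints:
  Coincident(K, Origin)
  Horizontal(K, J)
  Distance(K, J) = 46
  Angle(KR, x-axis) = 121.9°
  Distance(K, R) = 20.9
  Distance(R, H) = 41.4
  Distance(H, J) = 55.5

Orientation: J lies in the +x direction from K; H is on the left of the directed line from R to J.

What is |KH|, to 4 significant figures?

50.80

K is at the origin; K and J share the same y with |KJ| = 46.0 and J in +x, so J = (46.0, 0). KR runs at 121.9° with |KR| = 20.9, so R = (-11.04, 17.74). H is determined by |RH| = 41.4 and |HJ| = 55.5 together: it lies at the intersection of circle(R, 41.4) and circle(J, 55.5). With |RJ| = 59.74, the foot of the radical line on RJ is 18.43 from R and the perpendicular offset is √(41.4² − 18.43²) = 37.07. Taking the left-of-RJ solution: H = (17.57, 47.66).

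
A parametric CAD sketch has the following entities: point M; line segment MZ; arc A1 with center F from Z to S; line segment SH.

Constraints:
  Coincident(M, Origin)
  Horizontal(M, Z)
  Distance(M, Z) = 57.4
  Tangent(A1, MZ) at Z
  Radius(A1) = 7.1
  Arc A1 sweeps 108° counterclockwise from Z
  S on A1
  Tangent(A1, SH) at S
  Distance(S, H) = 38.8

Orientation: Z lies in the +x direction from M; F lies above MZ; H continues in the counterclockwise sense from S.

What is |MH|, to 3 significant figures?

69.7

On A1, Z sits at bearing -90° from F; a 108° counterclockwise sweep puts S at bearing 18°, so S = F + 7.1·(cos 18°, sin 18°) = (64.2, 9.29). A1 meets SH tangentially, so FS is at right angles to SH, so SH runs along (−sin 18°, cos 18°); with |SH| = 38.8, H = (52.2, 46.2). Then |MH| = |H − M| = 69.7.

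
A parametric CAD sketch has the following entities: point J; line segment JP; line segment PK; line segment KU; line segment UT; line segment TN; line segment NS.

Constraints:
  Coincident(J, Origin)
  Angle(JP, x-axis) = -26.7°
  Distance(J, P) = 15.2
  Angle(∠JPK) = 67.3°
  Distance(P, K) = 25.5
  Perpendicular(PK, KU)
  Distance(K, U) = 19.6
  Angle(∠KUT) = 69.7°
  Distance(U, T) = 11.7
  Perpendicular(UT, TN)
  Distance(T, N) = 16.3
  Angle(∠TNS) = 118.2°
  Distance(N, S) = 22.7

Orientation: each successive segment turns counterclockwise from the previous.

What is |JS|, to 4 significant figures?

40.49

UT is perpendicular to TN, so TN runs at 16.30°; with |TN| = 16.3, N = (14.73, 13.32). ∠TNS = 118.2° gives NS at 78.10° from the x-axis; with |NS| = 22.7, S = (19.42, 35.53). Then |JS| = |S − J| = 40.49.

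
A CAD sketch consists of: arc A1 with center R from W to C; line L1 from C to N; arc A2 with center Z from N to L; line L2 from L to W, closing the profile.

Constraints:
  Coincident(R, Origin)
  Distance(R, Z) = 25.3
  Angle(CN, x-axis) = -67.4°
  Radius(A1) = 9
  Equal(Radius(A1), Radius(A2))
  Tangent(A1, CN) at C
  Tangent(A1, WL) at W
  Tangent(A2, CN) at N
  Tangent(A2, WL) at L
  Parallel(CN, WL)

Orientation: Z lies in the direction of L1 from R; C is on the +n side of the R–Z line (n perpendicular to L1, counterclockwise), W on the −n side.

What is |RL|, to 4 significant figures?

26.85

Tangency of A1 to both parallel lines with radius 9.0 puts C and W at R ± 9.0·n: C = (8.309, 3.459), W = (-8.309, -3.459). Equal radii place N and L the same way about Z: N = Z + 9.0·n = (18.03, -19.90), L = Z − 9.0·n = (1.414, -26.82). Then |RL| = |L − R| = 26.85.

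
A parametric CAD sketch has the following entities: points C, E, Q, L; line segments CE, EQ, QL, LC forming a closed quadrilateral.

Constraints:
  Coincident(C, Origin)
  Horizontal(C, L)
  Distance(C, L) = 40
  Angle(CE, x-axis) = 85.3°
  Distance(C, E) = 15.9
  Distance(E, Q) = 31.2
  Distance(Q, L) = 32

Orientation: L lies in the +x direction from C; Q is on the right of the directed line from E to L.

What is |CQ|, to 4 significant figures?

17.70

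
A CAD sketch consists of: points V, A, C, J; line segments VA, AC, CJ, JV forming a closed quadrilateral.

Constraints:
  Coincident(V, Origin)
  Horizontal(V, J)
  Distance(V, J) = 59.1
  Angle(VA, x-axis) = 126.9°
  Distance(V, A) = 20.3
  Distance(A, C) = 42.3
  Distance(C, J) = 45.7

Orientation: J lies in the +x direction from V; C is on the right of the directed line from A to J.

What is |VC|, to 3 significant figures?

22.1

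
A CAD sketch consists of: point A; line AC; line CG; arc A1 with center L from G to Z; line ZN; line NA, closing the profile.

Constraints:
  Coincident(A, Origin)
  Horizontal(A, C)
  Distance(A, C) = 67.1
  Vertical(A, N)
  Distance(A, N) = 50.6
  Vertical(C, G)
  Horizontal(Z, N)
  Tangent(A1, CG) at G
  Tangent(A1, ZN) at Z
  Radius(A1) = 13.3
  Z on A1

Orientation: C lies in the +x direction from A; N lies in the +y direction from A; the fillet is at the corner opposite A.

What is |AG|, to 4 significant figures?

76.77

A is at the origin; AC is horizontal with |AC| = 67.1 and C on the +x side, so C = (67.10, 0.000). A and N share the same x with |AN| = 50.6 and N on the +y side, so N = (0.000, 50.60). The virtual corner opposite A is at (67.10, 50.60). Since A1 is tangent to CG there, LG ⟂ CG and tangency of A1 to ZN means the radius LZ is perpendicular to ZN, with radius 13.3, so the center L sits 13.3 in from both sides at L = (53.80, 37.30). That places the tangent points at G = (67.10, 37.30) on CG and Z = (53.80, 50.60) on ZN. Then |AG| = |G − A| = 76.77.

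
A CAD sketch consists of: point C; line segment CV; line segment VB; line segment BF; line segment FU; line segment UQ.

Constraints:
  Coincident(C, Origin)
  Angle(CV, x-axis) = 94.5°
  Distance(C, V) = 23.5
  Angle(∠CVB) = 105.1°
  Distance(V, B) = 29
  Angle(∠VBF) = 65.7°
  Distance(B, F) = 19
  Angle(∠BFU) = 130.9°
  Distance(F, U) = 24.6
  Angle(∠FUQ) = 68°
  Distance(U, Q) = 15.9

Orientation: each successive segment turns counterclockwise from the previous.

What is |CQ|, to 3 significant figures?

15.1

C is at the origin; CV runs at 94.5° with length 23.5, so V = (-1.84, 23.4). ∠CVB = 105.1° gives VB at 169° from the x-axis; with |VB| = 29.0, B = (-30.3, 28.8). ∠VBF = 65.7° gives BF at -76.3° from the x-axis; with |BF| = 19.0, F = (-25.8, 10.3). ∠BFU = 130.9° gives FU at -27.2° from the x-axis; with |FU| = 24.6, U = (-3.97, -0.942). ∠FUQ = 68.0° gives UQ at 84.8° from the x-axis; with |UQ| = 15.9, Q = (-2.53, 14.9). Then |CQ| = |Q − C| = 15.1.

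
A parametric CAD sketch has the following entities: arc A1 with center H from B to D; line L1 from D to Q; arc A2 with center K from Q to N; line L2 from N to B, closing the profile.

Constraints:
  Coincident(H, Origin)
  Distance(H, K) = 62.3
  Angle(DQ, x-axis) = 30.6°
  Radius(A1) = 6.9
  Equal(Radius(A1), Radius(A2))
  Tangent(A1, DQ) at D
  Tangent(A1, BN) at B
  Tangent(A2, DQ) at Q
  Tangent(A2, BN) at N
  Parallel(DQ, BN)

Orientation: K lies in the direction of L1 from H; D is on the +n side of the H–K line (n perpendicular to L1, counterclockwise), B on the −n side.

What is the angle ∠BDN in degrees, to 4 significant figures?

77.51°

Tangency of A1 to both parallel lines with radius 6.9 puts D and B at H ± 6.9·n: D = (-3.512, 5.939), B = (3.512, -5.939). Equal radii place Q and N the same way about K: Q = K + 6.9·n = (50.11, 37.65), N = K − 6.9·n = (57.14, 25.77). Then cos ∠BDN = DB·DN / (|DB||DN|), giving 77.51°.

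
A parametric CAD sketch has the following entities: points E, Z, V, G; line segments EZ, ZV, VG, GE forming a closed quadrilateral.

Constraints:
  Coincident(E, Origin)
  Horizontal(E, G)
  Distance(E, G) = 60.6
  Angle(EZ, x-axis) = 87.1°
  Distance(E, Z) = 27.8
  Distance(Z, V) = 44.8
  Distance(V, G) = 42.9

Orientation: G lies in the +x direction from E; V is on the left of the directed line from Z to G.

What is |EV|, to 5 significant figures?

59.741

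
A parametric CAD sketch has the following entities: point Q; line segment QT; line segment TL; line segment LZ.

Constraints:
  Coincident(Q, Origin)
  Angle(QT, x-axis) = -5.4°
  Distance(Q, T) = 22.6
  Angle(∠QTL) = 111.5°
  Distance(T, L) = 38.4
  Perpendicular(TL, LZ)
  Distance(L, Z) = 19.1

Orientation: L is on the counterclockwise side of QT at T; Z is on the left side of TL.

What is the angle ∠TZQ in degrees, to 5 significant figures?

28.810°

∠QTL = 111.5°, so TL runs at -5.4° + (180° − 111.5°) = 63.100° from the x-axis; with |TL| = 38.4, L = T + 38.4·(cos 63.100°, sin 63.100°) = (39.873, 32.118). TL ⟂ LZ; with |LZ| = 19.1 on the left of TL, Z = L + 19.1·(-0.89180, 0.45243) = (22.840, 40.760). Then cos ∠TZQ = ZT·ZQ / (|ZT||ZQ|), giving 28.810°.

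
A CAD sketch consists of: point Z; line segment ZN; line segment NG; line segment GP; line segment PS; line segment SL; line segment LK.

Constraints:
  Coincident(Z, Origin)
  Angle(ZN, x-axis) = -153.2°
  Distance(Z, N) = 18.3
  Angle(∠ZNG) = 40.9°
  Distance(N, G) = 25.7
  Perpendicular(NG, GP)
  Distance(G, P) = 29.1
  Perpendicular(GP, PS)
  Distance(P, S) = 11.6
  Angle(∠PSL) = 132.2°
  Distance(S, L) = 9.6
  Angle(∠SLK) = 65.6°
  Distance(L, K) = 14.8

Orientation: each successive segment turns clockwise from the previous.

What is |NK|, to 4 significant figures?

27.89

∠PSL = 132.2° gives SL at -160.1° from the x-axis; with |SL| = 9.6, L = (6.913, -9.515). ∠SLK = 65.6° gives LK at 85.50° from the x-axis; with |LK| = 14.8, K = (8.074, 5.239). Then |NK| = |K − N| = 27.89.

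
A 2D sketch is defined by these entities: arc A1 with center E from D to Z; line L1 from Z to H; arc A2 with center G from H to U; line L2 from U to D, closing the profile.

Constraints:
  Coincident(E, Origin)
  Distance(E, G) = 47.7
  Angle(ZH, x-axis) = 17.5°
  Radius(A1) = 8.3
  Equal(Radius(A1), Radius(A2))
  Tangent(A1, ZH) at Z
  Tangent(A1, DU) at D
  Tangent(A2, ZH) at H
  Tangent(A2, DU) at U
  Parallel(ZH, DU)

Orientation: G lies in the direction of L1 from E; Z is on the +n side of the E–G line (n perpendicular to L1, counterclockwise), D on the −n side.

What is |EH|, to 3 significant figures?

48.4

The slot axis is L1's direction at 17.5°, so u = (cos 17.5°, sin 17.5°) = (0.954, 0.301) and n = (−sin 17.5°, cos 17.5°) = (-0.301, 0.954). E is at the origin and G lies 47.7 along u from E, so G = 47.7·u = (45.5, 14.3). Tangency of A1 to both parallel lines with radius 8.3 puts Z and D at E ± 8.3·n: Z = (-2.50, 7.92), D = (2.50, -7.92). Equal radii place H and U the same way about G: H = G + 8.3·n = (43.0, 22.3), U = G − 8.3·n = (48.0, 6.43). Then |EH| = |H − E| = 48.4.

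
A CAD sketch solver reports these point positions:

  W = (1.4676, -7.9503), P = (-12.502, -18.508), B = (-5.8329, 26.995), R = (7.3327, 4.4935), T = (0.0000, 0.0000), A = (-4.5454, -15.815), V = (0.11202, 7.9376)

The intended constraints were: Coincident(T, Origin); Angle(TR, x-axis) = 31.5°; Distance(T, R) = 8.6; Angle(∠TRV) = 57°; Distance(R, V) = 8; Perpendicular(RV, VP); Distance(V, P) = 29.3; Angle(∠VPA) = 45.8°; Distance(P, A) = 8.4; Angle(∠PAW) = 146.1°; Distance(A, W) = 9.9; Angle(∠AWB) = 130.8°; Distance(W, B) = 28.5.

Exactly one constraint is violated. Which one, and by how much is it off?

Distance(W, B) = 28.5 — off by 7.20.

T = (0.00, 0.00) ✓; TR at 31.50° ✓; |TR| = 8.600 ✓; ∠TRV = 57.00° ✓; |RV| = 8.000 ✓; ∠(RV, VP) = 90.00° ✓; |VP| = 29.30 ✓; ∠VPA = 45.80° ✓; |PA| = 8.400 ✓; ∠PAW = 146.1° ✓; |AW| = 9.900 ✓; ∠AWB = 130.8° ✓; |WB| = 35.70 ✗.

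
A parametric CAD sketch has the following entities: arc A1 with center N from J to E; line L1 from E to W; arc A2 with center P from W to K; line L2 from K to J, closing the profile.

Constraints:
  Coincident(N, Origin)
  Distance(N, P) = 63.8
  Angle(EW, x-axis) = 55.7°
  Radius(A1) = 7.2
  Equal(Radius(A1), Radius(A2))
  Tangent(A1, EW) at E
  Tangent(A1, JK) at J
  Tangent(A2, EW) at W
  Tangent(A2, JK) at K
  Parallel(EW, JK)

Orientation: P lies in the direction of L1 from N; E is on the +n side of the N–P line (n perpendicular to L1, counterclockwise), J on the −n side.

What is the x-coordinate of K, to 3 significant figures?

41.9

The slot axis is L1's direction at 55.7°, so u = (cos 55.7°, sin 55.7°) = (0.564, 0.826) and n = (−sin 55.7°, cos 55.7°) = (-0.826, 0.564). N is at the origin and P lies 63.8 along u from N, so P = 63.8·u = (36.0, 52.7). Tangency of A1 to both parallel lines with radius 7.2 puts E and J at N ± 7.2·n: E = (-5.95, 4.06), J = (5.95, -4.06). Equal radii place W and K the same way about P: W = P + 7.2·n = (30.0, 56.8), K = P − 7.2·n = (41.9, 48.6). So K.x = 41.9.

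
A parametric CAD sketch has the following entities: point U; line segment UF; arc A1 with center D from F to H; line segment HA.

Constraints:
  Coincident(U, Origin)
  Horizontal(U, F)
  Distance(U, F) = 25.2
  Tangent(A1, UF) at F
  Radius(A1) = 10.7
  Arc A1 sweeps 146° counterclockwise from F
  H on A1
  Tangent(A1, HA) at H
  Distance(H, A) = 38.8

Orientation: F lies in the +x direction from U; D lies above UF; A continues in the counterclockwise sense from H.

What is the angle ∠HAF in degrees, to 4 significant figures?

23.61°

U is at the origin; U and F share the same y with |UF| = 25.2 and F on the +x side, so F = (25.20, 0.000). Tangency of A1 to UF means the radius DF is perpendicular to UF, so D = F + (0, 10.7) = (25.20, 10.70). On A1, F sits at bearing -90° from D; a 146° counterclockwise sweep puts H at bearing 56°, so H = D + 10.7·(cos 56°, sin 56°) = (31.18, 19.57). A1 meets HA tangentially, so DH is at right angles to HA, so HA runs along (−sin 56°, cos 56°); with |HA| = 38.8, A = (-0.9833, 41.27). Then cos ∠HAF = AH·AF / (|AH||AF|), giving 23.61°.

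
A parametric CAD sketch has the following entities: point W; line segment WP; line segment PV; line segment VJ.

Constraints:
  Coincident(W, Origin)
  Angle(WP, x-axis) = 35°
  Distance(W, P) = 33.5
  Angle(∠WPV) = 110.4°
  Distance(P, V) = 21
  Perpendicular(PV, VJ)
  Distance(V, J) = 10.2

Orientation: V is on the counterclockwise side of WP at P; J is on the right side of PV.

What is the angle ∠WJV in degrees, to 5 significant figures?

38.151°

W is at the origin; WP runs at 35.0° with length 33.5, so P = 33.5·(cos 35.0°, sin 35.0°) = (27.442, 19.215). ∠WPV = 110.4°, so PV runs at 35.0° + (180° − 110.4°) = 104.60° from the x-axis; with |PV| = 21.0, V = P + 21.0·(cos 104.60°, sin 104.60°) = (22.148, 39.537). The perpendicularity gives VJ at right angles to PV; with |VJ| = 10.2 on the right of PV, J = V + 10.2·(0.96771, 0.25207) = (32.019, 42.108). Then cos ∠WJV = JW·JV / (|JW||JV|), giving 38.151°.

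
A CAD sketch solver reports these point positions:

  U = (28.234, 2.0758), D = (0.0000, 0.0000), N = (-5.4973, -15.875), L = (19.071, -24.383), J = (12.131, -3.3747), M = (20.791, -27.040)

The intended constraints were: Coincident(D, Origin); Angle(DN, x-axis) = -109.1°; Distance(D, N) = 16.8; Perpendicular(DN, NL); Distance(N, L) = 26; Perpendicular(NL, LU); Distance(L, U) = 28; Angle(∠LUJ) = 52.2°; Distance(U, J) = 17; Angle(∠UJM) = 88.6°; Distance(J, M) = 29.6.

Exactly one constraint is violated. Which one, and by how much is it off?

Distance(J, M) = 29.6 — off by 4.40.

D = (0.00, 0.00) ✓; DN at -109.1° ✓; |DN| = 16.80 ✓; ∠(DN, NL) = 90.00° ✓; |NL| = 26.00 ✓; ∠(NL, LU) = 90.00° ✓; |LU| = 28.00 ✓; ∠LUJ = 52.20° ✓; |UJ| = 17.00 ✓; ∠UJM = 88.60° ✓; |JM| = 25.20 ✗.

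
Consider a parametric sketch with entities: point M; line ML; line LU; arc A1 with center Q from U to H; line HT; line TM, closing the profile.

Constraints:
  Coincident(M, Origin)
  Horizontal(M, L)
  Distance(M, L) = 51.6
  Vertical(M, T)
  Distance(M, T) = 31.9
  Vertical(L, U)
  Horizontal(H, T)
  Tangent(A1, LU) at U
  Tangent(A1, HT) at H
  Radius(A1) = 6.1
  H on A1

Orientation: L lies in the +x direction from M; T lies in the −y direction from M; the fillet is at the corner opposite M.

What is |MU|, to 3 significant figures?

57.7

M is at the origin; ML is horizontal with |ML| = 51.6 and L on the +x side, so L = (51.6, 0.00). MT is vertical with |MT| = 31.9 and T on the −y side, so T = (0.00, -31.9). The virtual corner opposite M is at (51.6, -31.9). Tangency of A1 to LU means the radius QU is perpendicular to LU and tangency of A1 to HT means the radius QH is perpendicular to HT, with radius 6.1, so the center Q sits 6.1 in from both sides at Q = (45.5, -25.8). That places the tangent points at U = (51.6, -25.8) on LU and H = (45.5, -31.9) on HT. Then |MU| = |U − M| = 57.7.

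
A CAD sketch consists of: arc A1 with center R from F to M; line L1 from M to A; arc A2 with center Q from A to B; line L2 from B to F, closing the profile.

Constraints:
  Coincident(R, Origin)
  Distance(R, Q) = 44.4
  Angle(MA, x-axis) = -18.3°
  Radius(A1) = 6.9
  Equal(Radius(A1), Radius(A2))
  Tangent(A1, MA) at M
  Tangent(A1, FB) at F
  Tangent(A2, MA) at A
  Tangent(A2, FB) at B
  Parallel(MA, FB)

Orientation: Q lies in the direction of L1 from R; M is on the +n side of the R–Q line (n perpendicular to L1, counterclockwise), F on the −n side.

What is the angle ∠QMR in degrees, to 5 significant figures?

81.167°

R is at the origin and Q lies 44.4 along u from R, so Q = 44.4·u = (42.154, -13.941). Tangency of A1 to both parallel lines with radius 6.9 puts M and F at R ± 6.9·n: M = (2.1665, 6.5510), F = (-2.1665, -6.5510). Then cos ∠QMR = MQ·MR / (|MQ||MR|), giving 81.167°.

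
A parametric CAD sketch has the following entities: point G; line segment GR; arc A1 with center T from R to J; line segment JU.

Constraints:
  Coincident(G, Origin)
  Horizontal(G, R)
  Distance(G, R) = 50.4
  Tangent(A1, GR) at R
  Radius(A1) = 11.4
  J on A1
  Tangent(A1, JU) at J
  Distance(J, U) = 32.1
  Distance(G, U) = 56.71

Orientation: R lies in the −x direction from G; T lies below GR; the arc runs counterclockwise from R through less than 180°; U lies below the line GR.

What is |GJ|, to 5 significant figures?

61.842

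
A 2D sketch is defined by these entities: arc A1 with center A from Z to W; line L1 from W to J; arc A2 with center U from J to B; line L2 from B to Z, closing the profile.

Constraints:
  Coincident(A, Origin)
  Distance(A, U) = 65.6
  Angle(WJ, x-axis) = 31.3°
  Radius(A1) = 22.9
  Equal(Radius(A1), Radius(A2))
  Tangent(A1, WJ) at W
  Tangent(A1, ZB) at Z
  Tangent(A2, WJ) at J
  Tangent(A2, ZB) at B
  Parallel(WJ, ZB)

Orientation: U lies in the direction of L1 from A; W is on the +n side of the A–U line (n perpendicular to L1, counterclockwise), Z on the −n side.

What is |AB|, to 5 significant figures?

69.482

The slot axis is L1's direction at 31.3°, so u = (cos 31.3°, sin 31.3°) = (0.85446, 0.51952) and n = (−sin 31.3°, cos 31.3°) = (-0.51952, 0.85446). A is at the origin and U lies 65.6 along u from A, so U = 65.6·u = (56.052, 34.080). Tangency of A1 to both parallel lines with radius 22.9 puts W and Z at A ± 22.9·n: W = (-11.897, 19.567), Z = (11.897, -19.567). Equal radii place J and B the same way about U: J = U + 22.9·n = (44.156, 53.648), B = U − 22.9·n = (67.949, 14.513). Then |AB| = |B − A| = 69.482.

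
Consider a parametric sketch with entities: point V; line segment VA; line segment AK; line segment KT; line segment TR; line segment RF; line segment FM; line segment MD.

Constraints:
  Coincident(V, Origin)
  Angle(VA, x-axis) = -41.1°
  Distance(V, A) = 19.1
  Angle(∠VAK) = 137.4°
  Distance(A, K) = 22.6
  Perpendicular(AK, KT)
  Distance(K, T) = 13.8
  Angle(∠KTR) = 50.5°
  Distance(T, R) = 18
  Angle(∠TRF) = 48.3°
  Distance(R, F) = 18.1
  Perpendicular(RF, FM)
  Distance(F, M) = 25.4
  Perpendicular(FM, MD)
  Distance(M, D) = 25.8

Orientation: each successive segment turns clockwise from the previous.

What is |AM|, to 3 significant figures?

39.2

∠TRF = 48.3° gives RF at -74.9° from the x-axis; with |RF| = 18.1, F = (17.7, -38.9). RF ⟂ FM, so FM runs at -165°; with |FM| = 25.4, M = (-6.80, -45.6). Then |AM| = |M − A| = 39.2.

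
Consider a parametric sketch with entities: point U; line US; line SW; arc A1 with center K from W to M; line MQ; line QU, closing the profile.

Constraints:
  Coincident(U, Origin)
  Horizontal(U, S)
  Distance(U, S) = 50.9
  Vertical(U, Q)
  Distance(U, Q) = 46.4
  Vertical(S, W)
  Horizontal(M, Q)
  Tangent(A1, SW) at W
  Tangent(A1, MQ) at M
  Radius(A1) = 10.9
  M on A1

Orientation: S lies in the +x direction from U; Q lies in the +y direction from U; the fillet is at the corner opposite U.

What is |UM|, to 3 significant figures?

61.3

U is at the origin; U and S share the same y with |US| = 50.9 and S on the +x side, so S = (50.9, 0.00). U and Q share the same x with |UQ| = 46.4 and Q on the +y side, so Q = (0.00, 46.4). The virtual corner opposite U is at (50.9, 46.4). Since A1 is tangent to SW there, KW ⟂ SW and tangency of A1 to MQ means the radius KM is perpendicular to MQ, with radius 10.9, so the center K sits 10.9 in from both sides at K = (40.0, 35.5). That places the tangent points at W = (50.9, 35.5) on SW and M = (40.0, 46.4) on MQ. Then |UM| = |M − U| = 61.3.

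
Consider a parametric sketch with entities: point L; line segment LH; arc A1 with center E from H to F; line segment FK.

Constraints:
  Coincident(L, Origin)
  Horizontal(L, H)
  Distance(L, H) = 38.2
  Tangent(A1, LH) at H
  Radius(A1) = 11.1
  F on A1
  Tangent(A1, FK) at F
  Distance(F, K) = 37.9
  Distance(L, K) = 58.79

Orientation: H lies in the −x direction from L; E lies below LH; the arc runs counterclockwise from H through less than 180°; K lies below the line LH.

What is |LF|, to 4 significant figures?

50.73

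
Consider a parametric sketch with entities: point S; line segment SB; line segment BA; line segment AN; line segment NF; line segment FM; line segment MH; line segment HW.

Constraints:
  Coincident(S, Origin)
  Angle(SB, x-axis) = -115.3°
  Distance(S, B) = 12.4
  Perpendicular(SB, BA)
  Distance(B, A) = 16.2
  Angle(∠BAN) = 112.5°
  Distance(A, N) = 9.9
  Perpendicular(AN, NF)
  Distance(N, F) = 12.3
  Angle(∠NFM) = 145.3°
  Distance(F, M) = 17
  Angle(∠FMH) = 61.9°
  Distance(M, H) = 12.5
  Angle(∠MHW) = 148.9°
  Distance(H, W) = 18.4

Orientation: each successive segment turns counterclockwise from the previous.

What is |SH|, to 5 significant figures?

11.673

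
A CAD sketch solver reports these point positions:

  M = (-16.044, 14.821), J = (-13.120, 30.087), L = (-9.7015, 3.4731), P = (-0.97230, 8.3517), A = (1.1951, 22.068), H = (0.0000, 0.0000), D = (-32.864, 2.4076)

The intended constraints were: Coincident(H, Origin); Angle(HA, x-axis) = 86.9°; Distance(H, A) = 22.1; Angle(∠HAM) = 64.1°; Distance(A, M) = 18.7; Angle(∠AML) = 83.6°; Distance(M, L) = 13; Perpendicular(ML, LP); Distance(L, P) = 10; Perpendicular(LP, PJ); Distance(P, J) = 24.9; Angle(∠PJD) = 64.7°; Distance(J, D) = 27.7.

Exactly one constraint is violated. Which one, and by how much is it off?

Distance(J, D) = 27.7 — off by 6.30.

H = (0.00, 0.00) ✓; HA at 86.90° ✓; |HA| = 22.10 ✓; ∠HAM = 64.10° ✓; |AM| = 18.70 ✓; ∠AML = 83.60° ✓; |ML| = 13.00 ✓; ∠(ML, LP) = 90.00° ✓; |LP| = 10.00 ✓; ∠(LP, PJ) = 90.00° ✓; |PJ| = 24.90 ✓; ∠PJD = 64.70° ✓; |JD| = 34.00 ✗.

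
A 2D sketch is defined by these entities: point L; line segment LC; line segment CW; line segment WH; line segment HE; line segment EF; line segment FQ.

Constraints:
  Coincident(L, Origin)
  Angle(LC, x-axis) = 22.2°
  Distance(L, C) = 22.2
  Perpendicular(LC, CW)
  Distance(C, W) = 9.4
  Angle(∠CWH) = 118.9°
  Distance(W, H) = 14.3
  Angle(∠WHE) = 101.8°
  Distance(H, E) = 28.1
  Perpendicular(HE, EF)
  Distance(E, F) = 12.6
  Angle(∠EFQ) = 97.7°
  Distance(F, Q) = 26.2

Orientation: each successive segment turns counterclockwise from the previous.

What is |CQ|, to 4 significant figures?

4.517

L is at the origin; LC runs at 22.2° with length 22.2, so C = (20.55, 8.388). The perpendicularity gives CW at right angles to LC, so CW runs at 112.2°; with |CW| = 9.4, W = (17.00, 17.09). ∠CWH = 118.9° gives WH at 173.3° from the x-axis; with |WH| = 14.3, H = (2.800, 18.76). ∠WHE = 101.8° gives HE at -108.5° from the x-axis; with |HE| = 28.1, E = (-6.116, -7.888). HE is perpendicular to EF, so EF runs at -18.50°; with |EF| = 12.6, F = (5.833, -11.89). ∠EFQ = 97.7° gives FQ at 63.80° from the x-axis; with |FQ| = 26.2, Q = (17.40, 11.62). Then |CQ| = |Q − C| = 4.517.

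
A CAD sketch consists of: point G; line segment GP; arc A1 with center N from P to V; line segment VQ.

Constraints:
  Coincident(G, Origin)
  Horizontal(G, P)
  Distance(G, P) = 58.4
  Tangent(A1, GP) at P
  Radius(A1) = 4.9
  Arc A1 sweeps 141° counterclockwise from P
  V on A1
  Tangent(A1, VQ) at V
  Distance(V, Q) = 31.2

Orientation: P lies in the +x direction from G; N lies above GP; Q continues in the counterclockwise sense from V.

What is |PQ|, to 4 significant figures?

35.37

On A1, P sits at bearing -90° from N; a 141° counterclockwise sweep puts V at bearing 51°, so V = N + 4.9·(cos 51°, sin 51°) = (61.48, 8.708). Tangency of A1 to VQ means the radius NV is perpendicular to VQ, so VQ runs along (−sin 51°, cos 51°); with |VQ| = 31.2, Q = (37.24, 28.34). Then |PQ| = |Q − P| = 35.37.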